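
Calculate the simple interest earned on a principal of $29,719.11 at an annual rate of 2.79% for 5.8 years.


Simple interest formula: I = P × r × t
I = $29,719.11 × 0.0279 × 5.8
I = $4,809.15

I = P × r × t = $4,809.15


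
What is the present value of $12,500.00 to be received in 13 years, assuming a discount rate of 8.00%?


Present value formula: PV = FV / (1 + r)^t
PV = $12,500.00 / (1 + 0.08)^13
PV = $12,500.00 / 2.719624
PV = $4,596.22

PV = FV / (1 + r)^t = $4,596.22


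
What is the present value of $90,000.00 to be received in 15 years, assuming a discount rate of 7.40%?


Present value formula: PV = FV / (1 + r)^t
PV = $90,000.00 / (1 + 0.074)^15
PV = $90,000.00 / 2.917858
PV = $30,844.54

PV = FV / (1 + r)^t = $30,844.54


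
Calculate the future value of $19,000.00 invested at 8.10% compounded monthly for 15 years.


Compound interest formula: A = P(1 + r/n)^(nt)
A = $19,000.00 × (1 + 0.081/12)^(12 × 15)
Growth factor: (1 + 0.081/12)^180 = 3.3565637
A = $19,000.00 × 3.3565637
A = $63,774.71

A = P(1 + r/n)^(nt) = $63,774.71


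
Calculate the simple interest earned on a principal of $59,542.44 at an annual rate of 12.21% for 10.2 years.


Simple interest formula: I = P × r × t
I = $59,542.44 × 0.1221 × 10.2
I = $74,155.35

I = P × r × t = $74,155.35


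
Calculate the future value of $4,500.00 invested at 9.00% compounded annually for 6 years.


Compound interest formula: A = P(1 + r/n)^(nt)
A = $4,500.00 × (1 + 0.09/1)^(1 × 6)
Growth factor: (1 + 0.09/1)^6 = 1.677100
A = $4,500.00 × 1.677100
A = $7,546.95

A = P(1 + r/n)^(nt) = $7,546.95


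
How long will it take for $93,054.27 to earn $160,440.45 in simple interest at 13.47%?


Rearrange the simple interest formula for t:
I = P × r × t  ⇒  t = I / (P × r)
t = $160,440.45 / ($93,054.27 × 0.1347)
t = 12.8

t = I/(P×r) = 12.8 years


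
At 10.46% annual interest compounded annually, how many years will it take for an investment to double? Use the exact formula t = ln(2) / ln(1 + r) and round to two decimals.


Doubling condition: (1 + r)^t = 2
Take ln of both sides: t × ln(1 + r) = ln(2)
t = ln(2) / ln(1 + r)
t = 0.693147 / 0.099483
t = 6.97

t = ln(2) / ln(1 + r) = 6.97 years


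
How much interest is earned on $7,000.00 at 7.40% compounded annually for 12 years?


Compound interest earned = final amount − principal.
A = P(1 + r/n)^(nt) = $7,000.00 × (1 + 0.074/1)^(1 × 12) = $16,487.30
Interest = A − P = $16,487.30 − $7,000.00 = $9,487.30

Interest = A - P = $9,487.30


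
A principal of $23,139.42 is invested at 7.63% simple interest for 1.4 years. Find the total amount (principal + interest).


Total amount formula: A = P(1 + rt) = P + P·r·t
Interest: I = P × r × t = $23,139.42 × 0.0763 × 1.4 = $2,471.75
A = P + I = $23,139.42 + $2,471.75 = $25,611.17

A = P + I = P(1 + rt) = $25,611.17


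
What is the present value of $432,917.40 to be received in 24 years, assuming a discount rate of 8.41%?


Present value formula: PV = FV / (1 + r)^t
PV = $432,917.40 / (1 + 0.0841)^24
PV = $432,917.40 / 6.9448723
PV = $62,336.26

PV = FV / (1 + r)^t = $62,336.26


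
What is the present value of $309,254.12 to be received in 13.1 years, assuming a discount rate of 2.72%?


Present value formula: PV = FV / (1 + r)^t
PV = $309,254.12 / (1 + 0.0272)^13.1
PV = $309,254.12 / 1.42128326
PV = $217,587.96

PV = FV / (1 + r)^t = $217,587.96


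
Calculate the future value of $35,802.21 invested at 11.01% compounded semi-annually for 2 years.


Compound interest formula: A = P(1 + r/n)^(nt)
A = $35,802.21 × (1 + 0.1101/2)^(2 × 2)
Growth factor: (1 + 0.1101/2)^4 = 1.2390595
A = $35,802.21 × 1.2390595
A = $44,361.07

A = P(1 + r/n)^(nt) = $44,361.07


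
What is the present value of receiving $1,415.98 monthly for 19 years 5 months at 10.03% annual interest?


Present value of an ordinary annuity: PV = PMT × (1 − (1 + r)^(−n)) / r
Monthly rate r = 0.1003/12 ≈ 0.00835833, n = 233
PV = $1,415.98 × (1 − (1 + 0.1003/12)^(−233)) / (0.1003/12)
PV = $1,415.98 × 102.437826
PV = $145,049.91

PV = PMT × (1-(1+r)^(-n))/r = $145,049.91


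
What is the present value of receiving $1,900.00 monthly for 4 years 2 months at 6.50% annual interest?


Present value of an ordinary annuity: PV = PMT × (1 − (1 + r)^(−n)) / r
Monthly rate r = 0.065/12 ≈ 0.00541667, n = 50
PV = $1,900.00 × (1 − (1 + 0.065/12)^(−50)) / (0.065/12)
PV = $1,900.00 × 43.698225
PV = $83,026.63

PV = PMT × (1-(1+r)^(-n))/r = $83,026.63


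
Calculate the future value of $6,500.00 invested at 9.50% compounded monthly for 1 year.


Compound interest formula: A = P(1 + r/n)^(nt)
A = $6,500.00 × (1 + 0.095/12)^(12 × 1)
Growth factor: (1 + 0.095/12)^12 = 1.099248
A = $6,500.00 × 1.099248
A = $7,145.11

A = P(1 + r/n)^(nt) = $7,145.11


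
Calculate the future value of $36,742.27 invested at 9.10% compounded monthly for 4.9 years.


Compound interest formula: A = P(1 + r/n)^(nt)
A = $36,742.27 × (1 + 0.091/12)^(12 × 4.9)
Growth factor: (1 + 0.091/12)^58.8 = 1.559270
A = $36,742.27 × 1.559270
A = $57,291.12

A = P(1 + r/n)^(nt) = $57,291.12


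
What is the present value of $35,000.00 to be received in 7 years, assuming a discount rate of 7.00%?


Present value formula: PV = FV / (1 + r)^t
PV = $35,000.00 / (1 + 0.07)^7
PV = $35,000.00 / 1.6057815
PV = $21,796.24

PV = FV / (1 + r)^t = $21,796.24


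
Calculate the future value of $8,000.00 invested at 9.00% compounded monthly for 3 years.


Compound interest formula: A = P(1 + r/n)^(nt)
A = $8,000.00 × (1 + 0.09/12)^(12 × 3)
Growth factor: (1 + 0.09/12)^36 = 1.308645
A = $8,000.00 × 1.308645
A = $10,469.16

A = P(1 + r/n)^(nt) = $10,469.16


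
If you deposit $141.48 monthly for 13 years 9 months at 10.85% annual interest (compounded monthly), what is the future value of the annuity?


Future value of an ordinary annuity: FV = PMT × ((1 + r)^n − 1) / r
Monthly rate r = 0.1085/12 ≈ 0.00904167, n = 165
FV = $141.48 × ((1 + 0.1085/12)^165 − 1) / (0.1085/12)
FV = $141.48 × 377.775465
FV = $53,447.67

FV = PMT × ((1+r)^n - 1)/r = $53,447.67


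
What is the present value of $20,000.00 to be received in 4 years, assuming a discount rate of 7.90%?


Present value formula: PV = FV / (1 + r)^t
PV = $20,000.00 / (1 + 0.079)^4
PV = $20,000.00 / 1.355457
PV = $14,755.17

PV = FV / (1 + r)^t = $14,755.17


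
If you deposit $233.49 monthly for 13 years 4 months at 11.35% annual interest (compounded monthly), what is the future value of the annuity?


Future value of an ordinary annuity: FV = PMT × ((1 + r)^n − 1) / r
Monthly rate r = 0.1135/12 ≈ 0.00945833, n = 160
FV = $233.49 × ((1 + 0.1135/12)^160 − 1) / (0.1135/12)
FV = $233.49 × 371.065172
FV = $86,640.01

FV = PMT × ((1+r)^n - 1)/r = $86,640.01


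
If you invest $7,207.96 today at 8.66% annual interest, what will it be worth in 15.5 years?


Future value formula: FV = PV × (1 + r)^t
FV = $7,207.96 × (1 + 0.0866)^15.5
FV = $7,207.96 × 3.623100
FV = $26,115.16

FV = PV × (1 + r)^t = $26,115.16


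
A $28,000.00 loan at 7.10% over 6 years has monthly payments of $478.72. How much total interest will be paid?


Total paid over the life of the loan = PMT × n.
Total paid = $478.72 × 72 = $34,467.84
Total interest = total paid − principal = $34,467.84 − $28,000.00 = $6,467.84

Total interest = (PMT × n) - PV = $6,467.84


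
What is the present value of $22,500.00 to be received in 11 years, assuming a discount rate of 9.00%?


Present value formula: PV = FV / (1 + r)^t
PV = $22,500.00 / (1 + 0.09)^11
PV = $22,500.00 / 2.580426
PV = $8,719.49

PV = FV / (1 + r)^t = $8,719.49


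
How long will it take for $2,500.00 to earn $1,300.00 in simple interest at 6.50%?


Rearrange the simple interest formula for t:
I = P × r × t  ⇒  t = I / (P × r)
t = $1,300.00 / ($2,500.00 × 0.065)
t = 8

t = I/(P×r) = 8 years


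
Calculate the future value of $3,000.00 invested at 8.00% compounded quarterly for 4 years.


Compound interest formula: A = P(1 + r/n)^(nt)
A = $3,000.00 × (1 + 0.08/4)^(4 × 4)
Growth factor: (1 + 0.08/4)^16 = 1.372786
A = $3,000.00 × 1.372786
A = $4,118.36

A = P(1 + r/n)^(nt) = $4,118.36


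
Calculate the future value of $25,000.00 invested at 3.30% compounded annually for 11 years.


Compound interest formula: A = P(1 + r/n)^(nt)
A = $25,000.00 × (1 + 0.033/1)^(1 × 11)
Growth factor: (1 + 0.033/1)^11 = 1.4292347
A = $25,000.00 × 1.4292347
A = $35,730.87

A = P(1 + r/n)^(nt) = $35,730.87


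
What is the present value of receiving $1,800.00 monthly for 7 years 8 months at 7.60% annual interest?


Present value of an ordinary annuity: PV = PMT × (1 − (1 + r)^(−n)) / r
Monthly rate r = 0.076/12 ≈ 0.00633333, n = 92
PV = $1,800.00 × (1 − (1 + 0.076/12)^(−92)) / (0.076/12)
PV = $1,800.00 × 69.563016
PV = $125,213.43

PV = PMT × (1-(1+r)^(-n))/r = $125,213.43


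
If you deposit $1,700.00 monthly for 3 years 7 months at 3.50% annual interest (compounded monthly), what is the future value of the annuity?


Future value of an ordinary annuity: FV = PMT × ((1 + r)^n − 1) / r
Monthly rate r = 0.035/12 ≈ 0.00291667, n = 43
FV = $1,700.00 × ((1 + 0.035/12)^43 − 1) / (0.035/12)
FV = $1,700.00 × 45.741867
FV = $77,761.17

FV = PMT × ((1+r)^n - 1)/r = $77,761.17


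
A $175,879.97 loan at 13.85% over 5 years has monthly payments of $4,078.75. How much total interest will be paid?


Total paid over the life of the loan = PMT × n.
Total paid = $4,078.75 × 60 = $244,725.00
Total interest = total paid − principal = $244,725.00 − $175,879.97 = $68,845.03

Total interest = (PMT × n) - PV = $68,845.03


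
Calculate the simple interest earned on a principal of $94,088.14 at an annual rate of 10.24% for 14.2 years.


Simple interest formula: I = P × r × t
I = $94,088.14 × 0.1024 × 14.2
I = $136,811.68

I = P × r × t = $136,811.68


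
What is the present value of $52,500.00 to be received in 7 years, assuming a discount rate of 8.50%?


Present value formula: PV = FV / (1 + r)^t
PV = $52,500.00 / (1 + 0.085)^7
PV = $52,500.00 / 1.7701422
PV = $29,658.63

PV = FV / (1 + r)^t = $29,658.63


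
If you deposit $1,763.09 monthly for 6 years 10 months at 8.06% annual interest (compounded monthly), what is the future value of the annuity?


Future value of an ordinary annuity: FV = PMT × ((1 + r)^n − 1) / r
Monthly rate r = 0.0806/12 ≈ 0.00671667, n = 82
FV = $1,763.09 × ((1 + 0.0806/12)^82 − 1) / (0.0806/12)
FV = $1,763.09 × 108.891991
FV = $191,986.38

FV = PMT × ((1+r)^n - 1)/r = $191,986.38


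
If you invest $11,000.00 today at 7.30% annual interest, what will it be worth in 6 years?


Future value formula: FV = PV × (1 + r)^t
FV = $11,000.00 × (1 + 0.073)^6
FV = $11,000.00 × 1.526154
FV = $16,787.69

FV = PV × (1 + r)^t = $16,787.69


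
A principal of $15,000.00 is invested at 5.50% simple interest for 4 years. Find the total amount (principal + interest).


Total amount formula: A = P(1 + rt) = P + P·r·t
Interest: I = P × r × t = $15,000.00 × 0.055 × 4 = $3,300.00
A = P + I = $15,000.00 + $3,300.00 = $18,300.00

A = P + I = P(1 + rt) = $18,300.00


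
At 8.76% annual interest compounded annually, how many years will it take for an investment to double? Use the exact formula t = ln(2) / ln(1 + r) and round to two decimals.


Doubling condition: (1 + r)^t = 2
Take ln of both sides: t × ln(1 + r) = ln(2)
t = ln(2) / ln(1 + r)
t = 0.693147 / 0.083973
t = 8.25

t = ln(2) / ln(1 + r) = 8.25 years


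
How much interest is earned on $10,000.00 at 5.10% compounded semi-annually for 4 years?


Compound interest earned = final amount − principal.
A = P(1 + r/n)^(nt) = $10,000.00 × (1 + 0.051/2)^(2 × 4) = $12,231.66
Interest = A − P = $12,231.66 − $10,000.00 = $2,231.66

Interest = A - P = $2,231.66


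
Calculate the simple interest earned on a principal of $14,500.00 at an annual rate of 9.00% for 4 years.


Simple interest formula: I = P × r × t
I = $14,500.00 × 0.09 × 4
I = $5,220.00

I = P × r × t = $5,220.00


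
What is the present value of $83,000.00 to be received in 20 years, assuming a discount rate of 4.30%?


Present value formula: PV = FV / (1 + r)^t
PV = $83,000.00 / (1 + 0.043)^20
PV = $83,000.00 / 2.321059
PV = $35,759.54

PV = FV / (1 + r)^t = $35,759.54


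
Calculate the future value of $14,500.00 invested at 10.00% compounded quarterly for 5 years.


Compound interest formula: A = P(1 + r/n)^(nt)
A = $14,500.00 × (1 + 0.1/4)^(4 × 5)
Growth factor: (1 + 0.1/4)^20 = 1.6386164
A = $14,500.00 × 1.6386164
A = $23,759.94

A = P(1 + r/n)^(nt) = $23,759.94


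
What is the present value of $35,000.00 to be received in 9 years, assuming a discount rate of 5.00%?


Present value formula: PV = FV / (1 + r)^t
PV = $35,000.00 / (1 + 0.05)^9
PV = $35,000.00 / 1.5513282
PV = $22,561.31

PV = FV / (1 + r)^t = $22,561.31


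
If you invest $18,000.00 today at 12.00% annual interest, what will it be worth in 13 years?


Future value formula: FV = PV × (1 + r)^t
FV = $18,000.00 × (1 + 0.12)^13
FV = $18,000.00 × 4.3634931
FV = $78,542.88

FV = PV × (1 + r)^t = $78,542.88


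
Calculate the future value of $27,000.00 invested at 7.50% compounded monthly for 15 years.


Compound interest formula: A = P(1 + r/n)^(nt)
A = $27,000.00 × (1 + 0.075/12)^(12 × 15)
Growth factor: (1 + 0.075/12)^180 = 3.069452
A = $27,000.00 × 3.069452
A = $82,875.20

A = P(1 + r/n)^(nt) = $82,875.20


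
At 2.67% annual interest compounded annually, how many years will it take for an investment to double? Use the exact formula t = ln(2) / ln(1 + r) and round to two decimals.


Doubling condition: (1 + r)^t = 2
Take ln of both sides: t × ln(1 + r) = ln(2)
t = ln(2) / ln(1 + r)
t = 0.693147 / 0.026350
t = 26.31

t = ln(2) / ln(1 + r) = 26.31 years


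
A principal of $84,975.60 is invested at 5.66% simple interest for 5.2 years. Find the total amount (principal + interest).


Total amount formula: A = P(1 + rt) = P + P·r·t
Interest: I = P × r × t = $84,975.60 × 0.0566 × 5.2 = $25,010.02
A = P + I = $84,975.60 + $25,010.02 = $109,985.62

A = P + I = P(1 + rt) = $109,985.62


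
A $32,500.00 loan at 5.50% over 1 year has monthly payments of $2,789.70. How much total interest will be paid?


Total paid over the life of the loan = PMT × n.
Total paid = $2,789.70 × 12 = $33,476.40
Total interest = total paid − principal = $33,476.40 − $32,500.00 = $976.40

Total interest = (PMT × n) - PV = $976.40


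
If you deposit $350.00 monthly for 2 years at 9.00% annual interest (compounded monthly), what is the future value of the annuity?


Future value of an ordinary annuity: FV = PMT × ((1 + r)^n − 1) / r
Monthly rate r = 0.09/12 = 0.0075, n = 24
FV = $350.00 × ((1 + 0.09/12)^24 − 1) / (0.09/12)
FV = $350.00 × 26.188471
FV = $9,165.96

FV = PMT × ((1+r)^n - 1)/r = $9,165.96


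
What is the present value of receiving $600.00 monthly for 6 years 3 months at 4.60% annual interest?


Present value of an ordinary annuity: PV = PMT × (1 − (1 + r)^(−n)) / r
Monthly rate r = 0.046/12 ≈ 0.00383333, n = 75
PV = $600.00 × (1 − (1 + 0.046/12)^(−75)) / (0.046/12)
PV = $600.00 × 65.074178
PV = $39,044.51

PV = PMT × (1-(1+r)^(-n))/r = $39,044.51


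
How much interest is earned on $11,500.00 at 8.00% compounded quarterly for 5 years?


Compound interest earned = final amount − principal.
A = P(1 + r/n)^(nt) = $11,500.00 × (1 + 0.08/4)^(4 × 5) = $17,088.40
Interest = A − P = $17,088.40 − $11,500.00 = $5,588.40

Interest = A - P = $5,588.40


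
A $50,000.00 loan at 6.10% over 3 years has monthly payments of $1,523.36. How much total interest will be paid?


Total paid over the life of the loan = PMT × n.
Total paid = $1,523.36 × 36 = $54,840.96
Total interest = total paid − principal = $54,840.96 − $50,000.00 = $4,840.96

Total interest = (PMT × n) - PV = $4,840.96


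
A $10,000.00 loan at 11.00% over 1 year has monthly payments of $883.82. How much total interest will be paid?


Total paid over the life of the loan = PMT × n.
Total paid = $883.82 × 12 = $10,605.84
Total interest = total paid − principal = $10,605.84 − $10,000.00 = $605.84

Total interest = (PMT × n) - PV = $605.84


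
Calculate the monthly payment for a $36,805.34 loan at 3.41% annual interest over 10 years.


Loan payment formula: PMT = PV × r / (1 − (1 + r)^(−n))
Monthly rate r = 0.0341/12 ≈ 0.00284167, n = 120 months
Denominator: 1 − (1 + 0.0341/12)^(−120) = 0.288597
PMT = $36,805.34 × (0.0341/12) / 0.288597
PMT = $362.40 per month

PMT = PV × r / (1-(1+r)^(-n)) = $362.40/month


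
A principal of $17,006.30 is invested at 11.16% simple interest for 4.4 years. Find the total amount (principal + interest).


Total amount formula: A = P(1 + rt) = P + P·r·t
Interest: I = P × r × t = $17,006.30 × 0.1116 × 4.4 = $8,350.77
A = P + I = $17,006.30 + $8,350.77 = $25,357.07

A = P + I = P(1 + rt) = $25,357.07


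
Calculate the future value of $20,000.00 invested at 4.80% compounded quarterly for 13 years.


Compound interest formula: A = P(1 + r/n)^(nt)
A = $20,000.00 × (1 + 0.048/4)^(4 × 13)
Growth factor: (1 + 0.048/4)^52 = 1.859459
A = $20,000.00 × 1.859459
A = $37,189.18

A = P(1 + r/n)^(nt) = $37,189.18


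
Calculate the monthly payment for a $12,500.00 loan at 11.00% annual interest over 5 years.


Loan payment formula: PMT = PV × r / (1 − (1 + r)^(−n))
Monthly rate r = 0.11/12 ≈ 0.00916667, n = 60 months
Denominator: 1 − (1 + 0.11/12)^(−60) = 0.421603
PMT = $12,500.00 × (0.11/12) / 0.421603
PMT = $271.78 per month

PMT = PV × r / (1-(1+r)^(-n)) = $271.78/month


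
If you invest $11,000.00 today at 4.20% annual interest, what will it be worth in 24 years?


Future value formula: FV = PV × (1 + r)^t
FV = $11,000.00 × (1 + 0.042)^24
FV = $11,000.00 × 2.6842642
FV = $29,526.91

FV = PV × (1 + r)^t = $29,526.91


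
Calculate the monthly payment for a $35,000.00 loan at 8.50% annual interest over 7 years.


Loan payment formula: PMT = PV × r / (1 − (1 + r)^(−n))
Monthly rate r = 0.085/12 ≈ 0.00708333, n = 84 months
Denominator: 1 − (1 + 0.085/12)^(−84) = 0.447279
PMT = $35,000.00 × (0.085/12) / 0.447279
PMT = $554.28 per month

PMT = PV × r / (1-(1+r)^(-n)) = $554.28/month


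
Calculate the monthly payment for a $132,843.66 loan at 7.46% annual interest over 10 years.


Loan payment formula: PMT = PV × r / (1 − (1 + r)^(−n))
Monthly rate r = 0.0746/12 ≈ 0.00621667, n = 120 months
Denominator: 1 − (1 + 0.0746/12)^(−120) = 0.524644
PMT = $132,843.66 × (0.0746/12) / 0.524644
PMT = $1,574.11 per month

PMT = PV × r / (1-(1+r)^(-n)) = $1,574.11/month


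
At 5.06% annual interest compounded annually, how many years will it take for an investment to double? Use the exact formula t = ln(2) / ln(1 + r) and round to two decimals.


Doubling condition: (1 + r)^t = 2
Take ln of both sides: t × ln(1 + r) = ln(2)
t = ln(2) / ln(1 + r)
t = 0.693147 / 0.049361
t = 14.04

t = ln(2) / ln(1 + r) = 14.04 years


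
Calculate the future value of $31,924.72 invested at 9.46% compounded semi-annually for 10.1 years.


Compound interest formula: A = P(1 + r/n)^(nt)
A = $31,924.72 × (1 + 0.0946/2)^(2 × 10.1)
Growth factor: (1 + 0.0946/2)^20.2 = 2.54352664
A = $31,924.72 × 2.54352664
A = $81,201.38

A = P(1 + r/n)^(nt) = $81,201.38


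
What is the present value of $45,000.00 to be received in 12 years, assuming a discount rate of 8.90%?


Present value formula: PV = FV / (1 + r)^t
PV = $45,000.00 / (1 + 0.089)^12
PV = $45,000.00 / 2.7818554
PV = $16,176.25

PV = FV / (1 + r)^t = $16,176.25


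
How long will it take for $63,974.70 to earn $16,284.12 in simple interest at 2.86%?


Rearrange the simple interest formula for t:
I = P × r × t  ⇒  t = I / (P × r)
t = $16,284.12 / ($63,974.70 × 0.0286)
t = 8.9

t = I/(P×r) = 8.9 years


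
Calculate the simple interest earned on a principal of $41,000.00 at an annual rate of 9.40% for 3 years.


Simple interest formula: I = P × r × t
I = $41,000.00 × 0.094 × 3
I = $11,562.00

I = P × r × t = $11,562.00


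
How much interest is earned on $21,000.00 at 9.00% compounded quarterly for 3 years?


Compound interest earned = final amount − principal.
A = P(1 + r/n)^(nt) = $21,000.00 × (1 + 0.09/4)^(4 × 3) = $27,427.05
Interest = A − P = $27,427.05 − $21,000.00 = $6,427.05

Interest = A - P = $6,427.05


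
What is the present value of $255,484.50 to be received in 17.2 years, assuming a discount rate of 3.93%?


Present value formula: PV = FV / (1 + r)^t
PV = $255,484.50 / (1 + 0.0393)^17.2
PV = $255,484.50 / 1.9406354
PV = $131,649.92

PV = FV / (1 + r)^t = $131,649.92


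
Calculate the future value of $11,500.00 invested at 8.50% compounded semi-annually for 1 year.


Compound interest formula: A = P(1 + r/n)^(nt)
A = $11,500.00 × (1 + 0.085/2)^(2 × 1)
Growth factor: (1 + 0.085/2)^2 = 1.086806
A = $11,500.00 × 1.086806
A = $12,498.27

A = P(1 + r/n)^(nt) = $12,498.27


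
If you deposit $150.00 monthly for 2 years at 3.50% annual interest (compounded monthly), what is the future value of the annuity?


Future value of an ordinary annuity: FV = PMT × ((1 + r)^n − 1) / r
Monthly rate r = 0.035/12 ≈ 0.00291667, n = 24
FV = $150.00 × ((1 + 0.035/12)^24 − 1) / (0.035/12)
FV = $150.00 × 24.822485
FV = $3,723.37

FV = PMT × ((1+r)^n - 1)/r = $3,723.37


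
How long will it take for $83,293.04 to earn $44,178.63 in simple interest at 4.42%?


Rearrange the simple interest formula for t:
I = P × r × t  ⇒  t = I / (P × r)
t = $44,178.63 / ($83,293.04 × 0.0442)
t = 12

t = I/(P×r) = 12 years


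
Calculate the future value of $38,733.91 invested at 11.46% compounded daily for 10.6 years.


Compound interest formula: A = P(1 + r/n)^(nt)
A = $38,733.91 × (1 + 0.1146/365)^(365 × 10.6)
Growth factor: (1 + 0.1146/365)^3869 = 3.368843
A = $38,733.91 × 3.368843
A = $130,488.46

A = P(1 + r/n)^(nt) = $130,488.46


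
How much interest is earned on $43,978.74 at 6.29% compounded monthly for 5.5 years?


Compound interest earned = final amount − principal.
A = P(1 + r/n)^(nt) = $43,978.74 × (1 + 0.0629/12)^(12 × 5.5) = $62,100.42
Interest = A − P = $62,100.42 − $43,978.74 = $18,121.68

Interest = A - P = $18,121.68


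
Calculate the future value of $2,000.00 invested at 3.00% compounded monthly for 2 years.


Compound interest formula: A = P(1 + r/n)^(nt)
A = $2,000.00 × (1 + 0.03/12)^(12 × 2)
Growth factor: (1 + 0.03/12)^24 = 1.061757
A = $2,000.00 × 1.061757
A = $2,123.51

A = P(1 + r/n)^(nt) = $2,123.51


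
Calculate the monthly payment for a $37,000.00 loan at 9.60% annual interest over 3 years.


Loan payment formula: PMT = PV × r / (1 − (1 + r)^(−n))
Monthly rate r = 0.096/12 = 0.008, n = 36 months
Denominator: 1 − (1 + 0.096/12)^(−36) = 0.249379
PMT = $37,000.00 × (0.096/12) / 0.249379
PMT = $1,186.95 per month

PMT = PV × r / (1-(1+r)^(-n)) = $1,186.95/month


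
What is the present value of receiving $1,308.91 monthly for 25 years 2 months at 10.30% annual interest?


Present value of an ordinary annuity: PV = PMT × (1 − (1 + r)^(−n)) / r
Monthly rate r = 0.103/12 ≈ 0.00858333, n = 302
PV = $1,308.91 × (1 − (1 + 0.103/12)^(−302)) / (0.103/12)
PV = $1,308.91 × 107.686566
PV = $140,952.02

PV = PMT × (1-(1+r)^(-n))/r = $140,952.02


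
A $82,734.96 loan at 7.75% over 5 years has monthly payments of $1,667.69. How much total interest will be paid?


Total paid over the life of the loan = PMT × n.
Total paid = $1,667.69 × 60 = $100,061.40
Total interest = total paid − principal = $100,061.40 − $82,734.96 = $17,326.44

Total interest = (PMT × n) - PV = $17,326.44


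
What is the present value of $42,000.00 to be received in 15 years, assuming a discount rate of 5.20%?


Present value formula: PV = FV / (1 + r)^t
PV = $42,000.00 / (1 + 0.052)^15
PV = $42,000.00 / 2.139125
PV = $19,634.20

PV = FV / (1 + r)^t = $19,634.20


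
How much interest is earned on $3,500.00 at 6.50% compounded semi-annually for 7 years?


Compound interest earned = final amount − principal.
A = P(1 + r/n)^(nt) = $3,500.00 × (1 + 0.065/2)^(2 × 7) = $5,476.83
Interest = A − P = $5,476.83 − $3,500.00 = $1,976.83

Interest = A - P = $1,976.83


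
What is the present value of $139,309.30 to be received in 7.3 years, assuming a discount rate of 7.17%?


Present value formula: PV = FV / (1 + r)^t
PV = $139,309.30 / (1 + 0.0717)^7.3
PV = $139,309.30 / 1.6578093
PV = $84,032.16

PV = FV / (1 + r)^t = $84,032.16


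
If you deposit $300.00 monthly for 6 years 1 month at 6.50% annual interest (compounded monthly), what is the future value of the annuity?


Future value of an ordinary annuity: FV = PMT × ((1 + r)^n − 1) / r
Monthly rate r = 0.065/12 ≈ 0.00541667, n = 73
FV = $300.00 × ((1 + 0.065/12)^73 − 1) / (0.065/12)
FV = $300.00 × 89.246595
FV = $26,773.98

FV = PMT × ((1+r)^n - 1)/r = $26,773.98


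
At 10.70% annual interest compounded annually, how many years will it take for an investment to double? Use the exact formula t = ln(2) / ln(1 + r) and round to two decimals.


Doubling condition: (1 + r)^t = 2
Take ln of both sides: t × ln(1 + r) = ln(2)
t = ln(2) / ln(1 + r)
t = 0.693147 / 0.101654
t = 6.82

t = ln(2) / ln(1 + r) = 6.82 years


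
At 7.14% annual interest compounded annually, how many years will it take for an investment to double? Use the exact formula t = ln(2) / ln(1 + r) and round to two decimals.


Doubling condition: (1 + r)^t = 2
Take ln of both sides: t × ln(1 + r) = ln(2)
t = ln(2) / ln(1 + r)
t = 0.693147 / 0.068966
t = 10.05

t = ln(2) / ln(1 + r) = 10.05 years


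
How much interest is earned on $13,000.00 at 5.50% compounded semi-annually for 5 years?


Compound interest earned = final amount − principal.
A = P(1 + r/n)^(nt) = $13,000.00 × (1 + 0.055/2)^(2 × 5) = $17,051.46
Interest = A − P = $17,051.46 − $13,000.00 = $4,051.46

Interest = A - P = $4,051.46


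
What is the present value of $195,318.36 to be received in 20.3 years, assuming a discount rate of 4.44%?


Present value formula: PV = FV / (1 + r)^t
PV = $195,318.36 / (1 + 0.0444)^20.3
PV = $195,318.36 / 2.4154459
PV = $80,862.24

PV = FV / (1 + r)^t = $80,862.24


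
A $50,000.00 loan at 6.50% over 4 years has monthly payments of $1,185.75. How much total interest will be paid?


Total paid over the life of the loan = PMT × n.
Total paid = $1,185.75 × 48 = $56,916.00
Total interest = total paid − principal = $56,916.00 − $50,000.00 = $6,916.00

Total interest = (PMT × n) - PV = $6,916.00


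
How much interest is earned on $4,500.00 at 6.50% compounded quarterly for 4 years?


Compound interest earned = final amount − principal.
A = P(1 + r/n)^(nt) = $4,500.00 × (1 + 0.065/4)^(4 × 4) = $5,824.00
Interest = A − P = $5,824.00 − $4,500.00 = $1,324.00

Interest = A - P = $1,324.00


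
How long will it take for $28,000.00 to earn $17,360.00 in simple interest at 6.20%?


Rearrange the simple interest formula for t:
I = P × r × t  ⇒  t = I / (P × r)
t = $17,360.00 / ($28,000.00 × 0.062)
t = 10

t = I/(P×r) = 10 years


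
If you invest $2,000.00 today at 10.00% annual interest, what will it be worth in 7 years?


Future value formula: FV = PV × (1 + r)^t
FV = $2,000.00 × (1 + 0.1)^7
FV = $2,000.00 × 1.948717
FV = $3,897.43

FV = PV × (1 + r)^t = $3,897.43


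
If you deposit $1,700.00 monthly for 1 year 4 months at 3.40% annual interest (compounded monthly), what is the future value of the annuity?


Future value of an ordinary annuity: FV = PMT × ((1 + r)^n − 1) / r
Monthly rate r = 0.034/12 ≈ 0.00283333, n = 16
FV = $1,700.00 × ((1 + 0.034/12)^16 − 1) / (0.034/12)
FV = $1,700.00 × 16.344537
FV = $27,785.71

FV = PMT × ((1+r)^n - 1)/r = $27,785.71


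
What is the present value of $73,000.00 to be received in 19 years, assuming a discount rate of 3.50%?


Present value formula: PV = FV / (1 + r)^t
PV = $73,000.00 / (1 + 0.035)^19
PV = $73,000.00 / 1.922501
PV = $37,971.37

PV = FV / (1 + r)^t = $37,971.37


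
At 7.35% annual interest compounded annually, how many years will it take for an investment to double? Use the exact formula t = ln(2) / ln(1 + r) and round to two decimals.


Doubling condition: (1 + r)^t = 2
Take ln of both sides: t × ln(1 + r) = ln(2)
t = ln(2) / ln(1 + r)
t = 0.693147 / 0.070924
t = 9.77

t = ln(2) / ln(1 + r) = 9.77 years


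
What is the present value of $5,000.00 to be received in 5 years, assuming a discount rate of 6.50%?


Present value formula: PV = FV / (1 + r)^t
PV = $5,000.00 / (1 + 0.065)^5
PV = $5,000.00 / 1.370087
PV = $3,649.40

PV = FV / (1 + r)^t = $3,649.40


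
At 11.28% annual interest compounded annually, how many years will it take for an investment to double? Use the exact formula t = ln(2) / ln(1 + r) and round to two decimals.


Doubling condition: (1 + r)^t = 2
Take ln of both sides: t × ln(1 + r) = ln(2)
t = ln(2) / ln(1 + r)
t = 0.693147 / 0.106879
t = 6.49

t = ln(2) / ln(1 + r) = 6.49 years


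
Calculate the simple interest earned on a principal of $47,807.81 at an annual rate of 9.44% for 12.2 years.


Simple interest formula: I = P × r × t
I = $47,807.81 × 0.0944 × 12.2
I = $55,059.30

I = P × r × t = $55,059.30


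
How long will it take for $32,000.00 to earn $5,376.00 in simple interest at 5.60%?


Rearrange the simple interest formula for t:
I = P × r × t  ⇒  t = I / (P × r)
t = $5,376.00 / ($32,000.00 × 0.056)
t = 3

t = I/(P×r) = 3 years


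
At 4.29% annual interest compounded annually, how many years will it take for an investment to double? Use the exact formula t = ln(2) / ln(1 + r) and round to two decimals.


Doubling condition: (1 + r)^t = 2
Take ln of both sides: t × ln(1 + r) = ln(2)
t = ln(2) / ln(1 + r)
t = 0.693147 / 0.042005
t = 16.50

t = ln(2) / ln(1 + r) = 16.50 years


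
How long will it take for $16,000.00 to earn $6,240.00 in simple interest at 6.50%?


Rearrange the simple interest formula for t:
I = P × r × t  ⇒  t = I / (P × r)
t = $6,240.00 / ($16,000.00 × 0.065)
t = 6

t = I/(P×r) = 6 years


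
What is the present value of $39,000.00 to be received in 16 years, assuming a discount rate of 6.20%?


Present value formula: PV = FV / (1 + r)^t
PV = $39,000.00 / (1 + 0.062)^16
PV = $39,000.00 / 2.618136
PV = $14,896.09

PV = FV / (1 + r)^t = $14,896.09


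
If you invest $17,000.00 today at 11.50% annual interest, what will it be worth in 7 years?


Future value formula: FV = PV × (1 + r)^t
FV = $17,000.00 × (1 + 0.115)^7
FV = $17,000.00 × 2.142516
FV = $36,422.77

FV = PV × (1 + r)^t = $36,422.77


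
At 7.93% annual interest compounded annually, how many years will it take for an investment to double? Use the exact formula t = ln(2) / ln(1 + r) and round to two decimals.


Doubling condition: (1 + r)^t = 2
Take ln of both sides: t × ln(1 + r) = ln(2)
t = ln(2) / ln(1 + r)
t = 0.693147 / 0.076313
t = 9.08

t = ln(2) / ln(1 + r) = 9.08 years


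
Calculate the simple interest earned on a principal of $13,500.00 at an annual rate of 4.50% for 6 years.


Simple interest formula: I = P × r × t
I = $13,500.00 × 0.045 × 6
I = $3,645.00

I = P × r × t = $3,645.00


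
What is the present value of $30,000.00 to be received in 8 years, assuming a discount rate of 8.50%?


Present value formula: PV = FV / (1 + r)^t
PV = $30,000.00 / (1 + 0.085)^8
PV = $30,000.00 / 1.9206043
PV = $15,620.08

PV = FV / (1 + r)^t = $15,620.08


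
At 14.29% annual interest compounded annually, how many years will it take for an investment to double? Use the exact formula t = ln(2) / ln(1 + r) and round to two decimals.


Doubling condition: (1 + r)^t = 2
Take ln of both sides: t × ln(1 + r) = ln(2)
t = ln(2) / ln(1 + r)
t = 0.693147 / 0.133569
t = 5.19

t = ln(2) / ln(1 + r) = 5.19 years


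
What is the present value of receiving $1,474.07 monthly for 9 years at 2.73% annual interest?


Present value of an ordinary annuity: PV = PMT × (1 − (1 + r)^(−n)) / r
Monthly rate r = 0.0273/12 = 0.002275, n = 108
PV = $1,474.07 × (1 − (1 + 0.0273/12)^(−108)) / (0.0273/12)
PV = $1,474.07 × 95.659281
PV = $141,008.48

PV = PMT × (1-(1+r)^(-n))/r = $141,008.48


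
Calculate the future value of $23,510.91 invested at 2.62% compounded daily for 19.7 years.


Compound interest formula: A = P(1 + r/n)^(nt)
A = $23,510.91 × (1 + 0.0262/365)^(365 × 19.7)
Growth factor: (1 + 0.0262/365)^7190.5 = 1.6755165
A = $23,510.91 × 1.6755165
A = $39,392.92

A = P(1 + r/n)^(nt) = $39,392.92


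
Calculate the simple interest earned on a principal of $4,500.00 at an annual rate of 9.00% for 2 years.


Simple interest formula: I = P × r × t
I = $4,500.00 × 0.09 × 2
I = $810.00

I = P × r × t = $810.00


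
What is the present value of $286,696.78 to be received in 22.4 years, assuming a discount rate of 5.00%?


Present value formula: PV = FV / (1 + r)^t
PV = $286,696.78 / (1 + 0.05)^22.4
PV = $286,696.78 / 2.98291102
PV = $96,113.08

PV = FV / (1 + r)^t = $96,113.08


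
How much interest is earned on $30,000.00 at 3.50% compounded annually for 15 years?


Compound interest earned = final amount − principal.
A = P(1 + r/n)^(nt) = $30,000.00 × (1 + 0.035/1)^(1 × 15) = $50,260.46
Interest = A − P = $50,260.46 − $30,000.00 = $20,260.46

Interest = A - P = $20,260.46


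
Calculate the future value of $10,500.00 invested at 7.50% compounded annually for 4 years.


Compound interest formula: A = P(1 + r/n)^(nt)
A = $10,500.00 × (1 + 0.075/1)^(1 × 4)
Growth factor: (1 + 0.075/1)^4 = 1.3354691
A = $10,500.00 × 1.3354691
A = $14,022.43

A = P(1 + r/n)^(nt) = $14,022.43


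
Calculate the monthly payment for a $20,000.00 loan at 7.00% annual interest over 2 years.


Loan payment formula: PMT = PV × r / (1 − (1 + r)^(−n))
Monthly rate r = 0.07/12 ≈ 0.00583333, n = 24 months
Denominator: 1 − (1 + 0.07/12)^(−24) = 0.130288
PMT = $20,000.00 × (0.07/12) / 0.130288
PMT = $895.45 per month

PMT = PV × r / (1-(1+r)^(-n)) = $895.45/month


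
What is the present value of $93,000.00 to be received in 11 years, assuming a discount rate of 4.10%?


Present value formula: PV = FV / (1 + r)^t
PV = $93,000.00 / (1 + 0.041)^11
PV = $93,000.00 / 1.5558153
PV = $59,775.73

PV = FV / (1 + r)^t = $59,775.73


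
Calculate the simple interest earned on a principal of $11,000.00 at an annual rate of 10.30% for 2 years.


Simple interest formula: I = P × r × t
I = $11,000.00 × 0.103 × 2
I = $2,266.00

I = P × r × t = $2,266.00


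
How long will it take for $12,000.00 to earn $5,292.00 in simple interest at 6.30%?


Rearrange the simple interest formula for t:
I = P × r × t  ⇒  t = I / (P × r)
t = $5,292.00 / ($12,000.00 × 0.063)
t = 7

t = I/(P×r) = 7 years


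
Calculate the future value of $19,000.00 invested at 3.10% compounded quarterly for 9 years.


Compound interest formula: A = P(1 + r/n)^(nt)
A = $19,000.00 × (1 + 0.031/4)^(4 × 9)
Growth factor: (1 + 0.031/4)^36 = 1.3203864
A = $19,000.00 × 1.3203864
A = $25,087.34

A = P(1 + r/n)^(nt) = $25,087.34


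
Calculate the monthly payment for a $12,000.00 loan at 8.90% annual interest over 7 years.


Loan payment formula: PMT = PV × r / (1 − (1 + r)^(−n))
Monthly rate r = 0.089/12 ≈ 0.00741667, n = 84 months
Denominator: 1 − (1 + 0.089/12)^(−84) = 0.462433
PMT = $12,000.00 × (0.089/12) / 0.462433
PMT = $192.46 per month

PMT = PV × r / (1-(1+r)^(-n)) = $192.46/month


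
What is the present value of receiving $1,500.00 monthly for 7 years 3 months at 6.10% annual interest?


Present value of an ordinary annuity: PV = PMT × (1 − (1 + r)^(−n)) / r
Monthly rate r = 0.061/12 ≈ 0.00508333, n = 87
PV = $1,500.00 × (1 − (1 + 0.061/12)^(−87)) / (0.061/12)
PV = $1,500.00 × 70.168675
PV = $105,253.01

PV = PMT × (1-(1+r)^(-n))/r = $105,253.01


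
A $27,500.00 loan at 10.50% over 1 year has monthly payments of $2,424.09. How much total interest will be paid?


Total paid over the life of the loan = PMT × n.
Total paid = $2,424.09 × 12 = $29,089.08
Total interest = total paid − principal = $29,089.08 − $27,500.00 = $1,589.08

Total interest = (PMT × n) - PV = $1,589.08


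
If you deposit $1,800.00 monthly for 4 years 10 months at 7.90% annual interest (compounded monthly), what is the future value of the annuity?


Future value of an ordinary annuity: FV = PMT × ((1 + r)^n − 1) / r
Monthly rate r = 0.079/12 ≈ 0.00658333, n = 58
FV = $1,800.00 × ((1 + 0.079/12)^58 − 1) / (0.079/12)
FV = $1,800.00 × 70.349745
FV = $126,629.54

FV = PMT × ((1+r)^n - 1)/r = $126,629.54


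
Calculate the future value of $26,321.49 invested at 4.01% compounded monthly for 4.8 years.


Compound interest formula: A = P(1 + r/n)^(nt)
A = $26,321.49 × (1 + 0.0401/12)^(12 × 4.8)
Growth factor: (1 + 0.0401/12)^57.6 = 1.2118633
A = $26,321.49 × 1.2118633
A = $31,898.05

A = P(1 + r/n)^(nt) = $31,898.05


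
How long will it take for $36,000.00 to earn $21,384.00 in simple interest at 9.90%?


Rearrange the simple interest formula for t:
I = P × r × t  ⇒  t = I / (P × r)
t = $21,384.00 / ($36,000.00 × 0.099)
t = 6

t = I/(P×r) = 6 years


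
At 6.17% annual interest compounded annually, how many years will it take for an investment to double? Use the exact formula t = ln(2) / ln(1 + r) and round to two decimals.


Doubling condition: (1 + r)^t = 2
Take ln of both sides: t × ln(1 + r) = ln(2)
t = ln(2) / ln(1 + r)
t = 0.693147 / 0.059871
t = 11.58

t = ln(2) / ln(1 + r) = 11.58 years


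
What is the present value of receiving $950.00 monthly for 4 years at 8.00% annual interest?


Present value of an ordinary annuity: PV = PMT × (1 − (1 + r)^(−n)) / r
Monthly rate r = 0.08/12 ≈ 0.00666667, n = 48
PV = $950.00 × (1 − (1 + 0.08/12)^(−48)) / (0.08/12)
PV = $950.00 × 40.961913
PV = $38,913.82

PV = PMT × (1-(1+r)^(-n))/r = $38,913.82


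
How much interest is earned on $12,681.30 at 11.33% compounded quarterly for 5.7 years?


Compound interest earned = final amount − principal.
A = P(1 + r/n)^(nt) = $12,681.30 × (1 + 0.1133/4)^(4 × 5.7) = $23,973.79
Interest = A − P = $23,973.79 − $12,681.30 = $11,292.49

Interest = A - P = $11,292.49


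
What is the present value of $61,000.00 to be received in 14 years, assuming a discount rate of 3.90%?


Present value formula: PV = FV / (1 + r)^t
PV = $61,000.00 / (1 + 0.039)^14
PV = $61,000.00 / 1.7085106
PV = $35,703.61

PV = FV / (1 + r)^t = $35,703.61


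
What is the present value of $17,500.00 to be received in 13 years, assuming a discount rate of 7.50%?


Present value formula: PV = FV / (1 + r)^t
PV = $17,500.00 / (1 + 0.075)^13
PV = $17,500.00 / 2.560413
PV = $6,834.83

PV = FV / (1 + r)^t = $6,834.83


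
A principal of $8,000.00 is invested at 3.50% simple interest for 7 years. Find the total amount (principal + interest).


Total amount formula: A = P(1 + rt) = P + P·r·t
Interest: I = P × r × t = $8,000.00 × 0.035 × 7 = $1,960.00
A = P + I = $8,000.00 + $1,960.00 = $9,960.00

A = P + I = P(1 + rt) = $9,960.00


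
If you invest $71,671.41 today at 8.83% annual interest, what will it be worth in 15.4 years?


Future value formula: FV = PV × (1 + r)^t
FV = $71,671.41 × (1 + 0.0883)^15.4
FV = $71,671.41 × 3.680687
FV = $263,800.03

FV = PV × (1 + r)^t = $263,800.03


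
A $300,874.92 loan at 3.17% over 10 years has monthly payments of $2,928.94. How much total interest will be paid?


Total paid over the life of the loan = PMT × n.
Total paid = $2,928.94 × 120 = $351,472.80
Total interest = total paid − principal = $351,472.80 − $300,874.92 = $50,597.88

Total interest = (PMT × n) - PV = $50,597.88
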